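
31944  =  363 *88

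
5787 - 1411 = 4376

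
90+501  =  591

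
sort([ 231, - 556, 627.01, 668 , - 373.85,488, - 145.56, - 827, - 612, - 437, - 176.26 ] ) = [ - 827, - 612, - 556,- 437, - 373.85,-176.26, - 145.56, 231, 488, 627.01, 668]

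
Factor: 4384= 2^5*137^1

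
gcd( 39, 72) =3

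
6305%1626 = 1427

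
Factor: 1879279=1879279^1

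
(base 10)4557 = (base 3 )20020210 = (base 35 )3p7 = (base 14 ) 1937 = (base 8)10715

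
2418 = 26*93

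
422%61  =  56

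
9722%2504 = 2210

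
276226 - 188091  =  88135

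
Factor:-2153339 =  - 17^2*7451^1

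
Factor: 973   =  7^1*139^1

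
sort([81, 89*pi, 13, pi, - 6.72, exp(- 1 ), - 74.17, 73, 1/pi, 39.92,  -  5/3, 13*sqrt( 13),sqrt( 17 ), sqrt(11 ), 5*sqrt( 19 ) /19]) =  [ - 74.17,-6.72, - 5/3,  1/pi, exp( - 1), 5*sqrt(19 )/19, pi, sqrt(11),sqrt( 17 ), 13 , 39.92, 13*sqrt(13 ), 73, 81,89*pi]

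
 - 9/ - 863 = 9/863= 0.01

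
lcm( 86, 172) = 172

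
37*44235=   1636695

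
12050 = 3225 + 8825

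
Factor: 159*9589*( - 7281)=- 3^3*43^1*53^1*223^1 * 809^1 = - 11100983931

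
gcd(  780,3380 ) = 260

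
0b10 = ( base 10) 2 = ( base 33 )2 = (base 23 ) 2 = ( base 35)2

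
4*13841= 55364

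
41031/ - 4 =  - 41031/4 = - 10257.75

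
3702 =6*617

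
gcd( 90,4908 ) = 6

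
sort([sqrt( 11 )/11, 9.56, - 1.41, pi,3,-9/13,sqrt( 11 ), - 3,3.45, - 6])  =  [ - 6, - 3, - 1.41, - 9/13,sqrt( 11)/11, 3, pi, sqrt( 11), 3.45, 9.56 ] 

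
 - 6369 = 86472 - 92841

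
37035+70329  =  107364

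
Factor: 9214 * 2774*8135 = 2^2*5^1*17^1*19^1*73^1*271^1 *1627^1 = 207927638860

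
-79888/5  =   - 79888/5 = -15977.60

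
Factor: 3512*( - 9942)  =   -2^4* 3^1*439^1 * 1657^1= -  34916304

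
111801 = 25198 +86603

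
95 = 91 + 4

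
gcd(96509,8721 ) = 17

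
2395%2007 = 388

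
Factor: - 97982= -2^1 * 48991^1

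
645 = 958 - 313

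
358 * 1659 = 593922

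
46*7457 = 343022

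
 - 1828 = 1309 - 3137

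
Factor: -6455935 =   -  5^1*61^2*347^1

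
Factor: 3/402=1/134=2^ ( - 1)*67^( - 1) 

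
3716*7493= 27843988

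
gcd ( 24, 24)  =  24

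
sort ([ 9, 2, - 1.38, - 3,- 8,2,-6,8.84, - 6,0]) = [  -  8,  -  6, - 6,-3, - 1.38,  0, 2, 2,8.84 , 9] 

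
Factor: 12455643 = 3^1*37^1*112213^1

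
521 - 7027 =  - 6506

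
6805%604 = 161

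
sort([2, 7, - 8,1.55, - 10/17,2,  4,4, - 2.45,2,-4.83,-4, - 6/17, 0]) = [ - 8, - 4.83, - 4, - 2.45,-10/17, - 6/17, 0,  1.55, 2 , 2,  2, 4,4,7 ]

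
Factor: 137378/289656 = 461/972 = 2^( - 2 )*3^(- 5 )*461^1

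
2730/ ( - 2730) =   -  1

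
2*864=1728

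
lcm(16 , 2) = 16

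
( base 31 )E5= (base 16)1b7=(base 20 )11J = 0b110110111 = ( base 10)439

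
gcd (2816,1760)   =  352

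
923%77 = 76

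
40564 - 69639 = - 29075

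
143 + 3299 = 3442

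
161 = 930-769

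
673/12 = 56 + 1/12 =56.08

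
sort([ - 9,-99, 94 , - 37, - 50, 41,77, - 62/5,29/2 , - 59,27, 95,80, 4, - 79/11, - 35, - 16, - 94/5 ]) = [-99, - 59, -50, - 37, - 35, - 94/5,-16, - 62/5,  -  9, - 79/11,4,29/2,27,41 , 77,80, 94,  95 ] 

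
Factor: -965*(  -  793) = 765245 = 5^1*13^1*61^1*193^1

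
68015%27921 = 12173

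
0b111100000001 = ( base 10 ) 3841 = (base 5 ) 110331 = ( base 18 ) BF7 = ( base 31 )3US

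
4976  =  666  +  4310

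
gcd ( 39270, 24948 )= 462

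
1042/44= 521/22 = 23.68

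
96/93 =1  +  1/31 = 1.03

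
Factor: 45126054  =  2^1*3^2*2507003^1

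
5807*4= 23228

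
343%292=51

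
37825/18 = 37825/18 =2101.39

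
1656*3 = 4968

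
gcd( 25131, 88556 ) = 1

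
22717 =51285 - 28568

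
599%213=173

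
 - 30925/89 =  - 348  +  47/89 = - 347.47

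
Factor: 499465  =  5^1 * 191^1 * 523^1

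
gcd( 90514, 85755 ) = 1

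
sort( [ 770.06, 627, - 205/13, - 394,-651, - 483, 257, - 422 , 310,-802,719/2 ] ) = [ - 802,-651, - 483,-422, - 394, -205/13,257,310, 719/2, 627, 770.06 ]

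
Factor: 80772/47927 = 2^2 * 3^1*11^( - 1) *53^1*127^1*4357^( - 1 ) 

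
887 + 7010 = 7897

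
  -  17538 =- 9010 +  - 8528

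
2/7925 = 2/7925 = 0.00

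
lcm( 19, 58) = 1102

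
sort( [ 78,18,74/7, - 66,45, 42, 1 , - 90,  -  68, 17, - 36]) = [ - 90,-68, - 66, - 36, 1,74/7, 17, 18, 42,45, 78 ] 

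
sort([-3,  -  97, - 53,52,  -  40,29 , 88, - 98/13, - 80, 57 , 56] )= [-97 , - 80, - 53 , - 40, - 98/13, - 3, 29, 52, 56, 57,  88 ]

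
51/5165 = 51/5165  =  0.01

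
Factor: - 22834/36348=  - 49/78 = -2^ (-1 )*3^( - 1 )* 7^2*13^(- 1 )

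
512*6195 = 3171840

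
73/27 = 73/27 = 2.70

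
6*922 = 5532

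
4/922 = 2/461 = 0.00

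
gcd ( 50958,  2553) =3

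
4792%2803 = 1989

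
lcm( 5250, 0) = 0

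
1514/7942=757/3971 = 0.19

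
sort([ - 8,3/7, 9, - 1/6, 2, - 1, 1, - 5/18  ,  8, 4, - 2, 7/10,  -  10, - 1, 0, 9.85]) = [ - 10, - 8, - 2, - 1,  -  1,-5/18,-1/6, 0, 3/7, 7/10, 1, 2, 4,8,  9 , 9.85 ]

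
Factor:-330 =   -  2^1*3^1 * 5^1 * 11^1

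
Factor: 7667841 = 3^1 * 113^1* 22619^1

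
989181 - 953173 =36008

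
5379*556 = 2990724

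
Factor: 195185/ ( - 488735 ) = - 379/949 =- 13^( - 1 ) * 73^( - 1)*379^1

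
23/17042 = 23/17042 = 0.00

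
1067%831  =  236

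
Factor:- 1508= - 2^2*13^1*  29^1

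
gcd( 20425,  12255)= 4085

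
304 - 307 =-3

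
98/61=98/61=1.61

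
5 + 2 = 7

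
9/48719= 9/48719 = 0.00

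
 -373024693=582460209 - 955484902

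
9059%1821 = 1775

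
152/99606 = 76/49803 = 0.00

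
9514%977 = 721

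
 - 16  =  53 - 69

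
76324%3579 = 1165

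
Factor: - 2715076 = -2^2 * 7^1 * 13^1*7459^1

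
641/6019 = 641/6019 = 0.11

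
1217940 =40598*30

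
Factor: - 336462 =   -  2^1*3^1*7^1*8011^1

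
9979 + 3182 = 13161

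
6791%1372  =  1303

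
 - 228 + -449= - 677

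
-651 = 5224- 5875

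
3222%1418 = 386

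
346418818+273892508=620311326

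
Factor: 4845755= 5^1*23^1*29^1 *1453^1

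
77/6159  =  77/6159 = 0.01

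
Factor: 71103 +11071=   2^1*181^1*227^1 = 82174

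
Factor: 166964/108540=623/405 = 3^ ( - 4) * 5^ ( - 1)*7^1*89^1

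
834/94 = 417/47=8.87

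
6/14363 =6/14363 = 0.00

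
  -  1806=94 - 1900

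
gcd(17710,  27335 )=385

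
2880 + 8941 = 11821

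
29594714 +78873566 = 108468280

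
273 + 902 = 1175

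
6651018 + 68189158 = 74840176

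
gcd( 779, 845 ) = 1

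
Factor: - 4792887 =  -3^2*11^1 * 48413^1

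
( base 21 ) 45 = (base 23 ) 3k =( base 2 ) 1011001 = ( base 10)89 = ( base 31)2r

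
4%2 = 0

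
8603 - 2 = 8601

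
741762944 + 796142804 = 1537905748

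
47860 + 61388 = 109248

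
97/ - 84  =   - 2 + 71/84= - 1.15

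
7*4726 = 33082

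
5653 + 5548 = 11201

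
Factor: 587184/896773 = 2^4*3^1*13^1*953^ (  -  1 )  =  624/953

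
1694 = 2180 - 486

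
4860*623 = 3027780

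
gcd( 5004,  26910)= 18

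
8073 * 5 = 40365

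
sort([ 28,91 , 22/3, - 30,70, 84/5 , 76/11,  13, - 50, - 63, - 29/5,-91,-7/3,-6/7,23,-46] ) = [-91,-63, - 50, - 46,-30,  -  29/5,-7/3, - 6/7,76/11,22/3,13,84/5,23,28, 70,  91]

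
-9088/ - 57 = 9088/57 = 159.44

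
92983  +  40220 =133203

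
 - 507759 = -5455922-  - 4948163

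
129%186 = 129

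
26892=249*108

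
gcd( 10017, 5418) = 63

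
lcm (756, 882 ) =5292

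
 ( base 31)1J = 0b110010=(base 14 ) 38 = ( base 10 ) 50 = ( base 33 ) 1h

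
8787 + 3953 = 12740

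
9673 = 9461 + 212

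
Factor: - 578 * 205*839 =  - 99413110 = -2^1 * 5^1*17^2*41^1 * 839^1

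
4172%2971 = 1201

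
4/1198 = 2/599 = 0.00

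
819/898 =819/898 = 0.91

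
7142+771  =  7913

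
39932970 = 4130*9669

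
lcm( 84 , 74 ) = 3108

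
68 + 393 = 461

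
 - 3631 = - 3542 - 89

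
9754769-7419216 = 2335553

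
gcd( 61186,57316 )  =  2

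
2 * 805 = 1610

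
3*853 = 2559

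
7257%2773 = 1711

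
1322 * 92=121624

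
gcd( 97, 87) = 1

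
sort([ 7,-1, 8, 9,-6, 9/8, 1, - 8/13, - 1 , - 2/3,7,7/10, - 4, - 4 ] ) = [ - 6, - 4, - 4, - 1,  -  1, - 2/3, - 8/13, 7/10, 1, 9/8,7,7, 8,9 ] 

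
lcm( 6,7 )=42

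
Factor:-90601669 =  - 23^1*3939203^1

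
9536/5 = 9536/5 = 1907.20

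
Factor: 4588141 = 4588141^1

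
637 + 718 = 1355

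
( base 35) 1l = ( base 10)56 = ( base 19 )2I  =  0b111000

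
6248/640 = 9 + 61/80 = 9.76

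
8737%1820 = 1457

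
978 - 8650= - 7672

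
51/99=17/33 = 0.52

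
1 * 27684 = 27684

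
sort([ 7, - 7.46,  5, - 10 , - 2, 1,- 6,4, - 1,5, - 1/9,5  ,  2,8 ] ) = [ - 10, - 7.46, - 6, - 2, - 1,-1/9, 1  ,  2,4, 5,5,5,7,  8]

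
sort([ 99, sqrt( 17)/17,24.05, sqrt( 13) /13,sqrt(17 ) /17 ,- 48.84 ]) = [ - 48.84, sqrt( 17 ) /17 , sqrt ( 17 ) /17, sqrt( 13) /13, 24.05,  99 ] 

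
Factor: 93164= 2^2 * 23291^1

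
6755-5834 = 921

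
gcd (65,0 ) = 65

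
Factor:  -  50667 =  -3^1*16889^1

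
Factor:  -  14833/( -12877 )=91/79= 7^1 * 13^1*79^ (-1 )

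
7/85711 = 7/85711 =0.00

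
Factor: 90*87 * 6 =46980 = 2^2*3^4*5^1*29^1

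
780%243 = 51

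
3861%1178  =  327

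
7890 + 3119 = 11009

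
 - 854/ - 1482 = 427/741  =  0.58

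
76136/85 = 76136/85 = 895.72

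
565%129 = 49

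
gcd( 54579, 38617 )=23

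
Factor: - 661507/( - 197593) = 77/23 = 7^1*11^1 * 23^( - 1)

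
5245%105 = 100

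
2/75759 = 2/75759 = 0.00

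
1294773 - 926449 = 368324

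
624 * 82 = 51168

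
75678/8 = 9459 + 3/4 = 9459.75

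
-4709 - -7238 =2529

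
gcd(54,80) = 2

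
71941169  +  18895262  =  90836431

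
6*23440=140640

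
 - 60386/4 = - 15097 + 1/2 = -15096.50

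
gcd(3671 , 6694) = 1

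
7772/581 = 13+219/581 = 13.38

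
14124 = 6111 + 8013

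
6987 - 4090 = 2897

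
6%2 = 0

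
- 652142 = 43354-695496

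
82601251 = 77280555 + 5320696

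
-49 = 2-51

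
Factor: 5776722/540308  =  2^( - 1) * 3^2 * 7^1 * 19^2*127^1*135077^( - 1 ) = 2888361/270154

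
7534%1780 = 414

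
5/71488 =5/71488 = 0.00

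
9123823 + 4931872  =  14055695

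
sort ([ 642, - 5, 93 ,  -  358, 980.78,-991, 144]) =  [ - 991, - 358 , - 5, 93, 144,642,980.78] 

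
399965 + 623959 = 1023924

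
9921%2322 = 633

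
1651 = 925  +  726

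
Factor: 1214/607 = 2  =  2^1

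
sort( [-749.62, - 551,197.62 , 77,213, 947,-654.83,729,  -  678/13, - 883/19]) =[ - 749.62, - 654.83, -551,-678/13, - 883/19,77, 197.62,213,729,947] 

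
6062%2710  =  642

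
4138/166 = 24 + 77/83 = 24.93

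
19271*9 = 173439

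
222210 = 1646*135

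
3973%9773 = 3973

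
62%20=2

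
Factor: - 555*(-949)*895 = 471392025 = 3^1 * 5^2 * 13^1*37^1*73^1*179^1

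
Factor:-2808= -2^3*3^3*13^1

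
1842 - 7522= - 5680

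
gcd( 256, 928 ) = 32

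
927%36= 27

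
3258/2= 1629 = 1629.00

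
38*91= 3458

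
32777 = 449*73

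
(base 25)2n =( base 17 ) 45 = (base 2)1001001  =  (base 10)73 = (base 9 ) 81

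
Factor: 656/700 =2^2*5^ ( - 2)*7^ ( - 1)*41^1 = 164/175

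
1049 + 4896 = 5945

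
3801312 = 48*79194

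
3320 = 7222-3902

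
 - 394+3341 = 2947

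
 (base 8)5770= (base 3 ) 11012111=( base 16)bf8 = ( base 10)3064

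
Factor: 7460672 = 2^6*43^1*2711^1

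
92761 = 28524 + 64237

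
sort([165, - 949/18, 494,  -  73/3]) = [-949/18, - 73/3,165,494]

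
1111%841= 270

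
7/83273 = 7/83273 = 0.00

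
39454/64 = 616  +  15/32 = 616.47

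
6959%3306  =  347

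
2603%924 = 755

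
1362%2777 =1362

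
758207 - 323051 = 435156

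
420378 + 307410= 727788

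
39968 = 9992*4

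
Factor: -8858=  - 2^1*43^1* 103^1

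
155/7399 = 155/7399= 0.02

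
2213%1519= 694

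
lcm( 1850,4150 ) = 153550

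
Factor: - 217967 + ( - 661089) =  - 879056 = - 2^4*54941^1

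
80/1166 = 40/583 = 0.07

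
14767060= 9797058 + 4970002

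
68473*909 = 62241957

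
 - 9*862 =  - 7758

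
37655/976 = 38 + 567/976 = 38.58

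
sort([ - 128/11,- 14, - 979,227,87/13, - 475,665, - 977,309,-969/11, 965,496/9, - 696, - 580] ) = [-979, - 977, - 696, -580,-475,  -  969/11, -14 ,-128/11,  87/13,496/9,227, 309, 665, 965]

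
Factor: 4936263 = 3^1*1645421^1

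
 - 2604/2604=-1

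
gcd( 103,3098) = 1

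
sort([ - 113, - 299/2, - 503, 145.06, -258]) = [ - 503, - 258, - 299/2,-113,  145.06]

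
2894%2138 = 756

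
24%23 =1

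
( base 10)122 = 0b1111010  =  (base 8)172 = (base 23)57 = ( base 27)4E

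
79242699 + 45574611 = 124817310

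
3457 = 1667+1790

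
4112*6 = 24672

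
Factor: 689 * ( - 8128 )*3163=- 2^6*13^1*  53^1 * 127^1*3163^1 = - 17713407296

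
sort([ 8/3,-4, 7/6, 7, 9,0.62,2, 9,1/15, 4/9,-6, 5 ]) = [ - 6,- 4,1/15, 4/9, 0.62,7/6, 2, 8/3, 5, 7  ,  9,9 ] 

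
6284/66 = 95 + 7/33 = 95.21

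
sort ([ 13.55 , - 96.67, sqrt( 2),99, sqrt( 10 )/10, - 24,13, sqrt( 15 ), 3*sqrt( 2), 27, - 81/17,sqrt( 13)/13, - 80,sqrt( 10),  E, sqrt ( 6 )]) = [ - 96.67, - 80, - 24, - 81/17,sqrt( 13)/13,sqrt( 10 )/10 , sqrt( 2),sqrt( 6 ),  E , sqrt( 10 ),  sqrt( 15 ), 3*  sqrt( 2),  13,13.55,27, 99]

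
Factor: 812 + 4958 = 5770 =2^1 * 5^1*577^1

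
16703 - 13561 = 3142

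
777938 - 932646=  - 154708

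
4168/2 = 2084 = 2084.00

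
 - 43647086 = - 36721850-6925236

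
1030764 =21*49084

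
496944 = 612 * 812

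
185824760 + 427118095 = 612942855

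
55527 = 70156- 14629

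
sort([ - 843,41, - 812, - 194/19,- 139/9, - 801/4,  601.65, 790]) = [-843,  -  812,-801/4, - 139/9,-194/19,41, 601.65, 790 ]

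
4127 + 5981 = 10108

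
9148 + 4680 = 13828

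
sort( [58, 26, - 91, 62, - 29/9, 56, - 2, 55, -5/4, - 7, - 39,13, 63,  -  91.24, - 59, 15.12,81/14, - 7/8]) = [ - 91.24, - 91 , - 59, - 39, - 7, - 29/9, - 2, - 5/4,  -  7/8, 81/14, 13,15.12, 26,55,56, 58, 62,63]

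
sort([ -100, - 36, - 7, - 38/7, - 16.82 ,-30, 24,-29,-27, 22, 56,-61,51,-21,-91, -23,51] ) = [ - 100, - 91, - 61,-36, -30 ,- 29,-27, - 23,-21, - 16.82, - 7,  -  38/7, 22, 24, 51, 51, 56] 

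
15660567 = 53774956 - 38114389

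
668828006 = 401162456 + 267665550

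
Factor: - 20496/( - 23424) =2^ (-3 )*7^1 = 7/8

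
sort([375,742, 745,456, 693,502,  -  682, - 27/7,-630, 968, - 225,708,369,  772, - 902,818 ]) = [ - 902,-682, - 630  ,-225,  -  27/7,369,375 , 456,502, 693,708,742,745,  772,818, 968 ] 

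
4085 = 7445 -3360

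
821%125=71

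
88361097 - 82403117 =5957980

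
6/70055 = 6/70055 = 0.00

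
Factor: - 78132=-2^2*3^1*17^1* 383^1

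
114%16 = 2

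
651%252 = 147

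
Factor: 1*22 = 2^1*11^1 = 22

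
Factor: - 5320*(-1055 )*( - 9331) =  - 2^3*5^2*7^2*19^1* 31^1*43^1 * 211^1 = - 52371170600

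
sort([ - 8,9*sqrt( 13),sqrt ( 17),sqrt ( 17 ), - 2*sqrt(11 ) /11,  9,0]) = [ - 8, - 2*sqrt( 11 ) /11, 0,sqrt(17), sqrt (17),9 , 9*sqrt ( 13) ] 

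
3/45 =1/15  =  0.07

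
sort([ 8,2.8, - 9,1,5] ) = [ - 9, 1,2.8,5,8 ]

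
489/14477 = 489/14477=0.03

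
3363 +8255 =11618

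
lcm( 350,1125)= 15750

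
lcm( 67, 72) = 4824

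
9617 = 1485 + 8132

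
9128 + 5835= 14963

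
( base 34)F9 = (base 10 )519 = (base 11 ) 432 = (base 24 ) lf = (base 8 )1007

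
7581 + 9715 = 17296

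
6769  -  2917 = 3852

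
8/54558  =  4/27279 = 0.00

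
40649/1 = 40649=40649.00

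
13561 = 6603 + 6958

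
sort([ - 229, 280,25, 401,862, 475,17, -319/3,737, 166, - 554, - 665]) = [- 665, - 554, - 229,-319/3,  17,25, 166, 280, 401, 475,  737, 862]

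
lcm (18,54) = 54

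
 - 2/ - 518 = 1/259 = 0.00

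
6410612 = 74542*86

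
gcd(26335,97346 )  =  1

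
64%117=64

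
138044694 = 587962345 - 449917651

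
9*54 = 486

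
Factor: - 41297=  - 61^1*677^1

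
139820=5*27964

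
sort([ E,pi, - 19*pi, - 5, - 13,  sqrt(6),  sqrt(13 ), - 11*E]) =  [ - 19*pi, -11  *E, - 13, - 5 , sqrt( 6 ), E,  pi,sqrt(  13) ]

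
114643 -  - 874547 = 989190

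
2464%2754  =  2464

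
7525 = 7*1075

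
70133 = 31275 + 38858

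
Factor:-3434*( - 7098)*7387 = 2^2*3^1*7^1*13^2*17^1*83^1*89^1 * 101^1 = 180054667884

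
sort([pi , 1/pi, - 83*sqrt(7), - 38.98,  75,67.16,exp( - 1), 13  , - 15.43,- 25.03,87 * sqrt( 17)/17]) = [ - 83*sqrt(7 ),-38.98, -25.03, - 15.43,1/pi,exp(- 1), pi, 13, 87*sqrt( 17 ) /17,  67.16 , 75]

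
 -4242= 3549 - 7791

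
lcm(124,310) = 620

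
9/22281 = 3/7427 = 0.00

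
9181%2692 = 1105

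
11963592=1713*6984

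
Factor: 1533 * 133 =203889 =3^1*7^2*19^1*73^1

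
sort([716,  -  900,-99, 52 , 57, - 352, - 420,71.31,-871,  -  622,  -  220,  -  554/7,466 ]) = [-900, - 871, - 622, - 420, - 352, - 220, - 99,  -  554/7,52, 57,71.31,466,716] 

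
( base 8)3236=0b11010011110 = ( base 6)11502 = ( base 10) 1694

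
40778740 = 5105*7988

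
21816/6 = 3636 = 3636.00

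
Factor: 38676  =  2^2 * 3^1*11^1*293^1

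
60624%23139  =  14346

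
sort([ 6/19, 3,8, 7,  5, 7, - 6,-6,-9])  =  [ - 9, - 6, - 6, 6/19,3,  5,7,7, 8 ]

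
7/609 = 1/87 = 0.01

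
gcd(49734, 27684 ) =18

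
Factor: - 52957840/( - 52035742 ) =2^3*5^1*11^( - 1)*13^2*17^( - 1)*3917^1 *139133^( - 1) = 26478920/26017871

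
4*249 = 996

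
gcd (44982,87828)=6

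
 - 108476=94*( - 1154) 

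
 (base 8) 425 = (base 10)277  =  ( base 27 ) a7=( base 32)8L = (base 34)85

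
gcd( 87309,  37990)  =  1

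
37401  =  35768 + 1633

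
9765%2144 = 1189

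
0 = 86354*0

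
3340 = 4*835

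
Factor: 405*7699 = 3^4*5^1  *7699^1 = 3118095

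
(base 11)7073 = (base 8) 22265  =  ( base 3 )110220001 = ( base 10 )9397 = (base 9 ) 13801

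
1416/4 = 354=354.00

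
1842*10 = 18420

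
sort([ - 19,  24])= [ - 19,24] 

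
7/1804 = 7/1804= 0.00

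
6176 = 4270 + 1906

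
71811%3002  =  2765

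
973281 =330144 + 643137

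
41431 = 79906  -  38475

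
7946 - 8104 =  - 158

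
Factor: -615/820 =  - 2^( - 2 ) * 3^1 = -  3/4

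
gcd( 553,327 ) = 1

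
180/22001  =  180/22001 =0.01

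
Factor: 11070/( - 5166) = - 15/7  =  -3^1*5^1 *7^(-1 )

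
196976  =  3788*52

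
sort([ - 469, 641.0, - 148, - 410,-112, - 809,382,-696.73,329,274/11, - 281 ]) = [-809, - 696.73, - 469, -410, - 281, - 148, - 112,  274/11,329,382,641.0]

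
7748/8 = 1937/2 = 968.50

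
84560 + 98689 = 183249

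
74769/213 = 24923/71 = 351.03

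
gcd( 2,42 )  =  2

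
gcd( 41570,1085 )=5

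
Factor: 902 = 2^1*11^1  *41^1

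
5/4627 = 5/4627 = 0.00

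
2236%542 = 68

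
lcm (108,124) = 3348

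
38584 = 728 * 53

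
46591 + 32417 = 79008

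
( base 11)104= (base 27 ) 4H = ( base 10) 125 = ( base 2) 1111101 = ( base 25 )50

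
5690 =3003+2687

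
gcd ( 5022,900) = 18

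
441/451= 441/451  =  0.98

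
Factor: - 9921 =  -3^1*3307^1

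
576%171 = 63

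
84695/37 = 84695/37=2289.05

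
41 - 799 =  - 758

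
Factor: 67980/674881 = 2^2*3^1 *5^1*11^1 *103^1 * 661^( - 1 ) * 1021^( - 1) 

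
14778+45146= 59924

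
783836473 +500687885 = 1284524358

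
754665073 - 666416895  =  88248178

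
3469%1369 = 731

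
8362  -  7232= 1130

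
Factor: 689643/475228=2^( - 2)*3^2*13^( - 2) * 109^1 = 981/676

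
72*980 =70560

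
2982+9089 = 12071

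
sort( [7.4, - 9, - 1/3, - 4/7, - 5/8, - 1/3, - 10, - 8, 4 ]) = [ - 10, - 9 , - 8 , - 5/8, - 4/7, - 1/3, - 1/3, 4,7.4 ]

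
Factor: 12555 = 3^4 * 5^1*31^1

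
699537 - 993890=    - 294353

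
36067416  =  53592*673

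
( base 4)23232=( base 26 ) 12M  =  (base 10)750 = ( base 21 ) 1EF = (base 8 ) 1356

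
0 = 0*6609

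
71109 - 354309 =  - 283200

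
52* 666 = 34632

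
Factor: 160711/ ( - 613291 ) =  - 7^( - 1)*87613^ ( - 1 )*160711^1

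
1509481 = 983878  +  525603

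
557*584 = 325288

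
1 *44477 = 44477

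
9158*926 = 8480308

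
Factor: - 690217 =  - 11^1*17^1 * 3691^1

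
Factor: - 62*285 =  - 17670 = - 2^1*3^1 *5^1*19^1*31^1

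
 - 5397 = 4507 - 9904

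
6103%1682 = 1057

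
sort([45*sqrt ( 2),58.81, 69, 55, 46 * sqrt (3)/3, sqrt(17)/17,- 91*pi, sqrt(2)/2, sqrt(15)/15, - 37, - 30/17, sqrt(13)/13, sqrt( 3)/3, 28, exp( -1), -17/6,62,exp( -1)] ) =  [ - 91*pi,- 37, - 17/6, - 30/17,sqrt( 17) /17,  sqrt(15 ) /15,sqrt(13) /13,exp( - 1),exp ( - 1),sqrt(3)/3, sqrt( 2)/2, 46*sqrt(3 ) /3, 28, 55,58.81,62,45*sqrt ( 2), 69 ] 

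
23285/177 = 131 + 98/177 = 131.55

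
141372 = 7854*18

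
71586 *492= 35220312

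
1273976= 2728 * 467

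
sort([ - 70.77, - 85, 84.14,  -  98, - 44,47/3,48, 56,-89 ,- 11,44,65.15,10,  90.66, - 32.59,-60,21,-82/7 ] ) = [ - 98, - 89 , - 85, - 70.77 ,- 60,  -  44, - 32.59, - 82/7, - 11,10,47/3,21,  44, 48, 56,65.15, 84.14, 90.66 ] 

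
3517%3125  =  392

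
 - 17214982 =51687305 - 68902287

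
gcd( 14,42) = 14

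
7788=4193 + 3595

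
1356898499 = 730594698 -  - 626303801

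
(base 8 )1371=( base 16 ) 2f9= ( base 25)15b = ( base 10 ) 761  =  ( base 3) 1001012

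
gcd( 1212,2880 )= 12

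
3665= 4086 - 421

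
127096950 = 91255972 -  - 35840978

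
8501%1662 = 191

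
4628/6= 771+1/3= 771.33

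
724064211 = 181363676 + 542700535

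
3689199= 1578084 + 2111115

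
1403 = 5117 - 3714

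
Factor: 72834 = 2^1*3^1*61^1*199^1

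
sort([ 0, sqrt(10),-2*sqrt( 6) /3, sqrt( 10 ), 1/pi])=[ - 2*sqrt(6) /3, 0, 1/pi, sqrt (10 ) , sqrt( 10) ] 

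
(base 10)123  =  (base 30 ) 43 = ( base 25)4N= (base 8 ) 173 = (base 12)A3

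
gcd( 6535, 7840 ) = 5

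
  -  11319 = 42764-54083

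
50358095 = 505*99719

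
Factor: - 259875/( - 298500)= 2^ ( - 2)*3^2 * 7^1*11^1*199^( - 1) = 693/796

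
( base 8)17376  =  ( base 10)7934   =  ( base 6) 100422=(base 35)6go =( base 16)1efe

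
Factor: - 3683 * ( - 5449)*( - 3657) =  - 3^1 * 23^1 * 29^1* 53^1 * 127^1*5449^1 = - 73391115219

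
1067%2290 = 1067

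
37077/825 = 44 + 259/275 = 44.94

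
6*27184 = 163104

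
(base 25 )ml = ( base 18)1DD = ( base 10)571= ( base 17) 1GA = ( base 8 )1073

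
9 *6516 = 58644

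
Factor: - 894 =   -  2^1*3^1*149^1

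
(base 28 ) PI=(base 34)l4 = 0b1011001110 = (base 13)433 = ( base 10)718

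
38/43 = 38/43 = 0.88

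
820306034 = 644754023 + 175552011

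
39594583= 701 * 56483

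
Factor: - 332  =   - 2^2*83^1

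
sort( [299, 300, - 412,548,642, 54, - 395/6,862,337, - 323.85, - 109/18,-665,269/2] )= [ - 665, - 412  , - 323.85,  -  395/6, - 109/18,54, 269/2, 299,300,337, 548,642,862]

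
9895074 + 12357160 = 22252234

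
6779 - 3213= 3566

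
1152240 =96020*12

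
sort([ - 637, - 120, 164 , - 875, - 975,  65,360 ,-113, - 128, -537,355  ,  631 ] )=[ - 975, - 875 , - 637, - 537 , - 128 ,-120, - 113,65, 164, 355 , 360, 631]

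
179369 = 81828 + 97541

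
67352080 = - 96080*(-701)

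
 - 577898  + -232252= - 810150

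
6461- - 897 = 7358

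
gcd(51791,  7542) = 1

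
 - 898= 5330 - 6228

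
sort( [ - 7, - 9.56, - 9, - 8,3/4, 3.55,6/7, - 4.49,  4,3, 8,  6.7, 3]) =[ - 9.56, - 9,-8, - 7, - 4.49,3/4,6/7,3, 3,3.55, 4 , 6.7, 8] 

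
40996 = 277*148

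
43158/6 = 7193 = 7193.00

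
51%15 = 6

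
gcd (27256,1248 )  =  8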